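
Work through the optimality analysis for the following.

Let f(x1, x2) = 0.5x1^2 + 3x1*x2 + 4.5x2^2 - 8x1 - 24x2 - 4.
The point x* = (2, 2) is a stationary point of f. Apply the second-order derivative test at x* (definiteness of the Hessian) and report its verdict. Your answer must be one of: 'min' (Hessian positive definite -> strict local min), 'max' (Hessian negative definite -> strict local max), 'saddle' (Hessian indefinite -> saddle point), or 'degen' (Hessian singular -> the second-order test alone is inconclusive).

Compute the Hessian H = grad^2 f:
  H = [[1, 3], [3, 9]]
Verify stationarity: grad f(x*) = H x* + g = (0, 0).
Eigenvalues of H: 0, 10.
H has a zero eigenvalue (singular; positive semidefinite but not definite), so H is neither positive definite, negative definite, nor indefinite. The second-order test alone is inconclusive -> degen.
(Indeed, f is constant along the null direction of H through x*, so x* is not a strict local extremum.)

degen


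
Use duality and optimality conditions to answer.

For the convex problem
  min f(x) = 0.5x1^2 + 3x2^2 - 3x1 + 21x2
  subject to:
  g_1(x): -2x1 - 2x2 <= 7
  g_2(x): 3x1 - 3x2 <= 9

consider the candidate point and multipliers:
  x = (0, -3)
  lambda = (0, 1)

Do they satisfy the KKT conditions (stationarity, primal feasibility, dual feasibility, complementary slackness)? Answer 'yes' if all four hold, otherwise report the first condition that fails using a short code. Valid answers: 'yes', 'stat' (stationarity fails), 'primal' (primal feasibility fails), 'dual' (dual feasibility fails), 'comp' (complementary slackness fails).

Gradient of f: grad f(x) = Q x + c = (-3, 3)
Constraint values g_i(x) = a_i^T x - b_i:
  g_1((0, -3)) = -1
  g_2((0, -3)) = 0
Stationarity residual: grad f(x) + sum_i lambda_i a_i = (0, 0)
  -> stationarity OK
Primal feasibility (all g_i <= 0): OK
Dual feasibility (all lambda_i >= 0): OK
Complementary slackness (lambda_i * g_i(x) = 0 for all i): OK

Verdict: yes, KKT holds.

yes


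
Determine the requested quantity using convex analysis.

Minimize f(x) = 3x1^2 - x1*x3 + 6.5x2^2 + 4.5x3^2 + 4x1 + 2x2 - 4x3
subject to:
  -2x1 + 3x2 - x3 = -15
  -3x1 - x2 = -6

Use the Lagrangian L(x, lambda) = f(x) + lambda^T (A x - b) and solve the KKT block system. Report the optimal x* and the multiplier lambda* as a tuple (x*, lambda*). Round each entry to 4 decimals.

Form the Lagrangian:
  L(x, lambda) = (1/2) x^T Q x + c^T x + lambda^T (A x - b)
Stationarity (grad_x L = 0): Q x + c + A^T lambda = 0.
Primal feasibility: A x = b.

This gives the KKT block system:
  [ Q   A^T ] [ x     ]   [-c ]
  [ A    0  ] [ lambda ] = [ b ]

Solving the linear system:
  x*      = (2.8298, -2.4895, 1.872)
  lambda* = (10.0178, -0.3096)
  f(x*)   = 73.6313

x* = (2.8298, -2.4895, 1.872), lambda* = (10.0178, -0.3096)


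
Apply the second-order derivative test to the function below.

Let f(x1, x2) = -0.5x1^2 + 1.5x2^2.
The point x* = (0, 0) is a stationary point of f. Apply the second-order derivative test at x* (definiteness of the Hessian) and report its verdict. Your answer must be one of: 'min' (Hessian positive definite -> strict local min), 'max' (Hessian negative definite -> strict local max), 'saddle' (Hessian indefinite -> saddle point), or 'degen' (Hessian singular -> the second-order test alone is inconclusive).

Compute the Hessian H = grad^2 f:
  H = [[-1, 0], [0, 3]]
Verify stationarity: grad f(x*) = H x* + g = (0, 0).
Eigenvalues of H: -1, 3.
Eigenvalues have mixed signs, so H is indefinite -> x* is a saddle point.

saddle


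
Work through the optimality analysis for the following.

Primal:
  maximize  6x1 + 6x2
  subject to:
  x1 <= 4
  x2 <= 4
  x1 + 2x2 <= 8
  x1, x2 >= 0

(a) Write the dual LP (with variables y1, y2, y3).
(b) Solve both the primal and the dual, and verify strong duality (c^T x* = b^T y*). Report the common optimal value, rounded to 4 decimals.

The standard primal-dual pair for 'max c^T x s.t. A x <= b, x >= 0' is:
  Dual:  min b^T y  s.t.  A^T y >= c,  y >= 0.

So the dual LP is:
  minimize  4y1 + 4y2 + 8y3
  subject to:
    y1 + y3 >= 6
    y2 + 2y3 >= 6
    y1, y2, y3 >= 0

Solving the primal: x* = (4, 2).
  primal value c^T x* = 36.
Solving the dual: y* = (3, 0, 3).
  dual value b^T y* = 36.
Strong duality: c^T x* = b^T y*. Confirmed.

36


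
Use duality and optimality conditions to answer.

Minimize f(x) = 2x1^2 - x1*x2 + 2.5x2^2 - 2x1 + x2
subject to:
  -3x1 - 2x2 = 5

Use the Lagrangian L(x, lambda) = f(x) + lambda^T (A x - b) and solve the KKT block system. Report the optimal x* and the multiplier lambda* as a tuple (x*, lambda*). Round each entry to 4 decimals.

Form the Lagrangian:
  L(x, lambda) = (1/2) x^T Q x + c^T x + lambda^T (A x - b)
Stationarity (grad_x L = 0): Q x + c + A^T lambda = 0.
Primal feasibility: A x = b.

This gives the KKT block system:
  [ Q   A^T ] [ x     ]   [-c ]
  [ A    0  ] [ lambda ] = [ b ]

Solving the linear system:
  x*      = (-0.9726, -1.0411)
  lambda* = (-1.6164)
  f(x*)   = 4.4932

x* = (-0.9726, -1.0411), lambda* = (-1.6164)


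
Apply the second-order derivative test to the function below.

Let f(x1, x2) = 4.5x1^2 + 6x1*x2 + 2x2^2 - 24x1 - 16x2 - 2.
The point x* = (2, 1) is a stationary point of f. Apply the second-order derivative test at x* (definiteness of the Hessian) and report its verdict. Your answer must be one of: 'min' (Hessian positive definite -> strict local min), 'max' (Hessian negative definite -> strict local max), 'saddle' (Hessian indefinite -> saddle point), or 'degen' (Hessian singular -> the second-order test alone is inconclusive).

Compute the Hessian H = grad^2 f:
  H = [[9, 6], [6, 4]]
Verify stationarity: grad f(x*) = H x* + g = (0, 0).
Eigenvalues of H: 0, 13.
H has a zero eigenvalue (singular; positive semidefinite but not definite), so H is neither positive definite, negative definite, nor indefinite. The second-order test alone is inconclusive -> degen.
(Indeed, f is constant along the null direction of H through x*, so x* is not a strict local extremum.)

degen


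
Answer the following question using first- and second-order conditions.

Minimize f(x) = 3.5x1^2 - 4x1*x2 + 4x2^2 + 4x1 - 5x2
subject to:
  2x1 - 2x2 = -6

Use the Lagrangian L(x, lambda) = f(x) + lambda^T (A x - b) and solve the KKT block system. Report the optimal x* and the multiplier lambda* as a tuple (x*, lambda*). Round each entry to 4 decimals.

Form the Lagrangian:
  L(x, lambda) = (1/2) x^T Q x + c^T x + lambda^T (A x - b)
Stationarity (grad_x L = 0): Q x + c + A^T lambda = 0.
Primal feasibility: A x = b.

This gives the KKT block system:
  [ Q   A^T ] [ x     ]   [-c ]
  [ A    0  ] [ lambda ] = [ b ]

Solving the linear system:
  x*      = (-1.5714, 1.4286)
  lambda* = (6.3571)
  f(x*)   = 12.3571

x* = (-1.5714, 1.4286), lambda* = (6.3571)


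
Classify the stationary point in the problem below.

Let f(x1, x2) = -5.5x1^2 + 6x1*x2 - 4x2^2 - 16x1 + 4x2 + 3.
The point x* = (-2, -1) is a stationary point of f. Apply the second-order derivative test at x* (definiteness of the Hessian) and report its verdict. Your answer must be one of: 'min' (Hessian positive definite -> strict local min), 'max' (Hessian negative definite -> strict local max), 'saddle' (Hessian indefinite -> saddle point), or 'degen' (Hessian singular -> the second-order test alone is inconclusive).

Compute the Hessian H = grad^2 f:
  H = [[-11, 6], [6, -8]]
Verify stationarity: grad f(x*) = H x* + g = (0, 0).
Eigenvalues of H: -15.6847, -3.3153.
Both eigenvalues < 0, so H is negative definite -> x* is a strict local max.

max


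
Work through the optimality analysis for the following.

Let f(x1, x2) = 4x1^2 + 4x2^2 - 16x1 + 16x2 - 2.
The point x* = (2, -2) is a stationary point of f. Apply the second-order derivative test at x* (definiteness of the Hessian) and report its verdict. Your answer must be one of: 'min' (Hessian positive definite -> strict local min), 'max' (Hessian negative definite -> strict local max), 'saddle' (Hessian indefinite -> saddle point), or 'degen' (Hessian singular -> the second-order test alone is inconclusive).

Compute the Hessian H = grad^2 f:
  H = [[8, 0], [0, 8]]
Verify stationarity: grad f(x*) = H x* + g = (0, 0).
Eigenvalues of H: 8, 8.
Both eigenvalues > 0, so H is positive definite -> x* is a strict local min.

min


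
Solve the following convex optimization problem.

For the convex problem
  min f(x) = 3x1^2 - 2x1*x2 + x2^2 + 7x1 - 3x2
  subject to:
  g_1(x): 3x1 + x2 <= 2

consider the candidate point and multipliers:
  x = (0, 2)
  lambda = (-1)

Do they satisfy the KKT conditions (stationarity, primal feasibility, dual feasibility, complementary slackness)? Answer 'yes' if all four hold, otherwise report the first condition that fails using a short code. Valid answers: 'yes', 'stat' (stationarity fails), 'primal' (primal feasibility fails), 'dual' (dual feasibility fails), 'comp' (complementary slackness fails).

Gradient of f: grad f(x) = Q x + c = (3, 1)
Constraint values g_i(x) = a_i^T x - b_i:
  g_1((0, 2)) = 0
Stationarity residual: grad f(x) + sum_i lambda_i a_i = (0, 0)
  -> stationarity OK
Primal feasibility (all g_i <= 0): OK
Dual feasibility (all lambda_i >= 0): FAILS
Complementary slackness (lambda_i * g_i(x) = 0 for all i): OK

Verdict: the first failing condition is dual_feasibility -> dual.

dual


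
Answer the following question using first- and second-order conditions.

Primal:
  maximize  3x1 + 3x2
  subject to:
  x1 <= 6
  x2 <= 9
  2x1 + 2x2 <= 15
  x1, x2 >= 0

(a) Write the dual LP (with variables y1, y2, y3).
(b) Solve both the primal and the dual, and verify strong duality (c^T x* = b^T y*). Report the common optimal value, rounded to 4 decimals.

The standard primal-dual pair for 'max c^T x s.t. A x <= b, x >= 0' is:
  Dual:  min b^T y  s.t.  A^T y >= c,  y >= 0.

So the dual LP is:
  minimize  6y1 + 9y2 + 15y3
  subject to:
    y1 + 2y3 >= 3
    y2 + 2y3 >= 3
    y1, y2, y3 >= 0

Solving the primal: x* = (0, 7.5).
  primal value c^T x* = 22.5.
Solving the dual: y* = (0, 0, 1.5).
  dual value b^T y* = 22.5.
Strong duality: c^T x* = b^T y*. Confirmed.

22.5


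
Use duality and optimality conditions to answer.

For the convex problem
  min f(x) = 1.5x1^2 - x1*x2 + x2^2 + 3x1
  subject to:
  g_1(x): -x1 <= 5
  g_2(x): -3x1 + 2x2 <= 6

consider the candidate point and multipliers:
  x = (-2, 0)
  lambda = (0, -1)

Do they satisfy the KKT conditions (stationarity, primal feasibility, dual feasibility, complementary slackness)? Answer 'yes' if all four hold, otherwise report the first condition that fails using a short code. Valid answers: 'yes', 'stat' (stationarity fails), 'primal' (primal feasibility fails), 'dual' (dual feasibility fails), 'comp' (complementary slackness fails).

Gradient of f: grad f(x) = Q x + c = (-3, 2)
Constraint values g_i(x) = a_i^T x - b_i:
  g_1((-2, 0)) = -3
  g_2((-2, 0)) = 0
Stationarity residual: grad f(x) + sum_i lambda_i a_i = (0, 0)
  -> stationarity OK
Primal feasibility (all g_i <= 0): OK
Dual feasibility (all lambda_i >= 0): FAILS
Complementary slackness (lambda_i * g_i(x) = 0 for all i): OK

Verdict: the first failing condition is dual_feasibility -> dual.

dual


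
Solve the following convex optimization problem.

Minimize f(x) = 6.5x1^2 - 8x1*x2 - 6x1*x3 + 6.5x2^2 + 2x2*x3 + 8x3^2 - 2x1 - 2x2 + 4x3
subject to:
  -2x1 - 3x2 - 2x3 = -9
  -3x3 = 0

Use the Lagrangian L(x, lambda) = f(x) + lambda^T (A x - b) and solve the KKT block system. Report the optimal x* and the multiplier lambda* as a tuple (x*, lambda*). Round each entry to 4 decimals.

Form the Lagrangian:
  L(x, lambda) = (1/2) x^T Q x + c^T x + lambda^T (A x - b)
Stationarity (grad_x L = 0): Q x + c + A^T lambda = 0.
Primal feasibility: A x = b.

This gives the KKT block system:
  [ Q   A^T ] [ x     ]   [-c ]
  [ A    0  ] [ lambda ] = [ b ]

Solving the linear system:
  x*      = (1.7208, 1.8528, 0)
  lambda* = (2.7736, -2.722)
  f(x*)   = 8.9075

x* = (1.7208, 1.8528, 0), lambda* = (2.7736, -2.722)


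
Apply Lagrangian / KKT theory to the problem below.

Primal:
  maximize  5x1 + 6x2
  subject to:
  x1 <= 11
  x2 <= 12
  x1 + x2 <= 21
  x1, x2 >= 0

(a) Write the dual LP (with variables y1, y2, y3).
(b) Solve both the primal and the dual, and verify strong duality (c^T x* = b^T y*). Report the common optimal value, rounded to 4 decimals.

The standard primal-dual pair for 'max c^T x s.t. A x <= b, x >= 0' is:
  Dual:  min b^T y  s.t.  A^T y >= c,  y >= 0.

So the dual LP is:
  minimize  11y1 + 12y2 + 21y3
  subject to:
    y1 + y3 >= 5
    y2 + y3 >= 6
    y1, y2, y3 >= 0

Solving the primal: x* = (9, 12).
  primal value c^T x* = 117.
Solving the dual: y* = (0, 1, 5).
  dual value b^T y* = 117.
Strong duality: c^T x* = b^T y*. Confirmed.

117


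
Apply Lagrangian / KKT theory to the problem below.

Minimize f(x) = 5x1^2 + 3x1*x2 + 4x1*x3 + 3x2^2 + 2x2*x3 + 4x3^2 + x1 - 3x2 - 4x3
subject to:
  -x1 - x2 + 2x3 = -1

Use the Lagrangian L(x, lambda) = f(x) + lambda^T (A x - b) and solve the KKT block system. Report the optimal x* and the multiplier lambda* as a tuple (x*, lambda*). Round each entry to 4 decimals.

Form the Lagrangian:
  L(x, lambda) = (1/2) x^T Q x + c^T x + lambda^T (A x - b)
Stationarity (grad_x L = 0): Q x + c + A^T lambda = 0.
Primal feasibility: A x = b.

This gives the KKT block system:
  [ Q   A^T ] [ x     ]   [-c ]
  [ A    0  ] [ lambda ] = [ b ]

Solving the linear system:
  x*      = (-0.1458, 0.9167, -0.1146)
  lambda* = (1.8333)
  f(x*)   = -0.3021

x* = (-0.1458, 0.9167, -0.1146), lambda* = (1.8333)


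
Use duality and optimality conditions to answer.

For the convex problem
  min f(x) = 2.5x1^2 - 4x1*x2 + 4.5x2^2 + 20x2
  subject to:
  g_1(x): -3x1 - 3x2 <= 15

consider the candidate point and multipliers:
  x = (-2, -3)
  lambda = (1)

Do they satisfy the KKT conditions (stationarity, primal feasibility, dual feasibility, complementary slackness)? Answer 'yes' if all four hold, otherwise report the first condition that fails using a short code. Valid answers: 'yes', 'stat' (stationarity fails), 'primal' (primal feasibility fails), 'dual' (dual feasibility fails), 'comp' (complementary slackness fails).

Gradient of f: grad f(x) = Q x + c = (2, 1)
Constraint values g_i(x) = a_i^T x - b_i:
  g_1((-2, -3)) = 0
Stationarity residual: grad f(x) + sum_i lambda_i a_i = (-1, -2)
  -> stationarity FAILS
Primal feasibility (all g_i <= 0): OK
Dual feasibility (all lambda_i >= 0): OK
Complementary slackness (lambda_i * g_i(x) = 0 for all i): OK

Verdict: the first failing condition is stationarity -> stat.

stat


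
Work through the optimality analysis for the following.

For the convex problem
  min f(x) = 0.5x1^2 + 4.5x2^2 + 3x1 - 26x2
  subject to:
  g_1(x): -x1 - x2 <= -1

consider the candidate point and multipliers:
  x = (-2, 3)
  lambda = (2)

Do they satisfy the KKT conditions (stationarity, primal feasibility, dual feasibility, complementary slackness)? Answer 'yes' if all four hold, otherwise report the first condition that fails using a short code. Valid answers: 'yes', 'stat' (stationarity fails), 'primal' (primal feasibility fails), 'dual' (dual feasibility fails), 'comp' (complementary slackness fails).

Gradient of f: grad f(x) = Q x + c = (1, 1)
Constraint values g_i(x) = a_i^T x - b_i:
  g_1((-2, 3)) = 0
Stationarity residual: grad f(x) + sum_i lambda_i a_i = (-1, -1)
  -> stationarity FAILS
Primal feasibility (all g_i <= 0): OK
Dual feasibility (all lambda_i >= 0): OK
Complementary slackness (lambda_i * g_i(x) = 0 for all i): OK

Verdict: the first failing condition is stationarity -> stat.

stat


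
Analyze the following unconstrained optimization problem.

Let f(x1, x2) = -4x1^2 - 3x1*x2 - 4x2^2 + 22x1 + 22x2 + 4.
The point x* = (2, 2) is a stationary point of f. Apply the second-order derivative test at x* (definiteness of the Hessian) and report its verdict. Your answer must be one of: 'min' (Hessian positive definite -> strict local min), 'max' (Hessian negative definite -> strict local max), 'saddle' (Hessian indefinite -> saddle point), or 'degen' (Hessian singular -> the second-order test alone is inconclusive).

Compute the Hessian H = grad^2 f:
  H = [[-8, -3], [-3, -8]]
Verify stationarity: grad f(x*) = H x* + g = (0, 0).
Eigenvalues of H: -11, -5.
Both eigenvalues < 0, so H is negative definite -> x* is a strict local max.

max


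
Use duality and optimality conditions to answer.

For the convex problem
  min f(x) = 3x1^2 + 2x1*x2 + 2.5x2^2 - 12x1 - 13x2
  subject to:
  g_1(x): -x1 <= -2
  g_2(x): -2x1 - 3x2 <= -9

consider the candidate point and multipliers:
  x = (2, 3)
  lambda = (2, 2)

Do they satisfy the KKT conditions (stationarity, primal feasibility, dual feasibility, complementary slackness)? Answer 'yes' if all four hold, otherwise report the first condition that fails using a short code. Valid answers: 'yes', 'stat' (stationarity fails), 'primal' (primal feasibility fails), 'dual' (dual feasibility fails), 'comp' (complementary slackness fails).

Gradient of f: grad f(x) = Q x + c = (6, 6)
Constraint values g_i(x) = a_i^T x - b_i:
  g_1((2, 3)) = 0
  g_2((2, 3)) = -4
Stationarity residual: grad f(x) + sum_i lambda_i a_i = (0, 0)
  -> stationarity OK
Primal feasibility (all g_i <= 0): OK
Dual feasibility (all lambda_i >= 0): OK
Complementary slackness (lambda_i * g_i(x) = 0 for all i): FAILS

Verdict: the first failing condition is complementary_slackness -> comp.

comp


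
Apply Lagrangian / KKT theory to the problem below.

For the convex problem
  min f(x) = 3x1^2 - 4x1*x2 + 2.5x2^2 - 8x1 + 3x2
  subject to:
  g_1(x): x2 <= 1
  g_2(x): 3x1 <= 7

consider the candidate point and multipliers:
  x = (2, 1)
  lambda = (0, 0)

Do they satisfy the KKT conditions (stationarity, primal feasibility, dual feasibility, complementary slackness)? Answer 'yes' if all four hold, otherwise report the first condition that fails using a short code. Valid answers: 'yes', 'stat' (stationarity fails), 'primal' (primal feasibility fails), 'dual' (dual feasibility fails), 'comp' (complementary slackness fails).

Gradient of f: grad f(x) = Q x + c = (0, 0)
Constraint values g_i(x) = a_i^T x - b_i:
  g_1((2, 1)) = 0
  g_2((2, 1)) = -1
Stationarity residual: grad f(x) + sum_i lambda_i a_i = (0, 0)
  -> stationarity OK
Primal feasibility (all g_i <= 0): OK
Dual feasibility (all lambda_i >= 0): OK
Complementary slackness (lambda_i * g_i(x) = 0 for all i): OK

Verdict: yes, KKT holds.

yes


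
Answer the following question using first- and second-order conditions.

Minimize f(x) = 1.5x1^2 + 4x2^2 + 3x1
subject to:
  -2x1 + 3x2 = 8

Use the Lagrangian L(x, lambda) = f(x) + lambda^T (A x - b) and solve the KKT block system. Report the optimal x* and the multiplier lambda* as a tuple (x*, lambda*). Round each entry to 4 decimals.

Form the Lagrangian:
  L(x, lambda) = (1/2) x^T Q x + c^T x + lambda^T (A x - b)
Stationarity (grad_x L = 0): Q x + c + A^T lambda = 0.
Primal feasibility: A x = b.

This gives the KKT block system:
  [ Q   A^T ] [ x     ]   [-c ]
  [ A    0  ] [ lambda ] = [ b ]

Solving the linear system:
  x*      = (-2.6271, 0.9153)
  lambda* = (-2.4407)
  f(x*)   = 5.822

x* = (-2.6271, 0.9153), lambda* = (-2.4407)


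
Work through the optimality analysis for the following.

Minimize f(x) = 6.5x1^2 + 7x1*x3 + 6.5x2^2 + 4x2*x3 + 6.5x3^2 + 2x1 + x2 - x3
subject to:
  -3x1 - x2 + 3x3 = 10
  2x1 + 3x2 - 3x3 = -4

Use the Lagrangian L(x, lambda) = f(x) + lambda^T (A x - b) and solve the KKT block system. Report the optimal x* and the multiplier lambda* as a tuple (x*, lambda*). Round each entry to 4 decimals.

Form the Lagrangian:
  L(x, lambda) = (1/2) x^T Q x + c^T x + lambda^T (A x - b)
Stationarity (grad_x L = 0): Q x + c + A^T lambda = 0.
Primal feasibility: A x = b.

This gives the KKT block system:
  [ Q   A^T ] [ x     ]   [-c ]
  [ A    0  ] [ lambda ] = [ b ]

Solving the linear system:
  x*      = (-2.5399, 1.73, 1.3701)
  lambda* = (-17.4611, -15.4772)
  f(x*)   = 53.9909

x* = (-2.5399, 1.73, 1.3701), lambda* = (-17.4611, -15.4772)


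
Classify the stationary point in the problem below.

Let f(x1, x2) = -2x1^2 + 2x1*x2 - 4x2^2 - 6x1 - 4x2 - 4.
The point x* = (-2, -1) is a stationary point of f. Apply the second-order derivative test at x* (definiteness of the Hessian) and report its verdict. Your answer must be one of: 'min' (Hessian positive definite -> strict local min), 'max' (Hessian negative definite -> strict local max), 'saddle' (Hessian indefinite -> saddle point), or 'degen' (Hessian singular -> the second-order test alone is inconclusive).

Compute the Hessian H = grad^2 f:
  H = [[-4, 2], [2, -8]]
Verify stationarity: grad f(x*) = H x* + g = (0, 0).
Eigenvalues of H: -8.8284, -3.1716.
Both eigenvalues < 0, so H is negative definite -> x* is a strict local max.

max


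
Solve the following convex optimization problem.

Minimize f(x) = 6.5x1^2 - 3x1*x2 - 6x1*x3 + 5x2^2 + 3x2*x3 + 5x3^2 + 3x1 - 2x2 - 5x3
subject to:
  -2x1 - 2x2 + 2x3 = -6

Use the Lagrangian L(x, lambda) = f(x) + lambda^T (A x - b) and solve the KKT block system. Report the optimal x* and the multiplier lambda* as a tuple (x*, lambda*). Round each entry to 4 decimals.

Form the Lagrangian:
  L(x, lambda) = (1/2) x^T Q x + c^T x + lambda^T (A x - b)
Stationarity (grad_x L = 0): Q x + c + A^T lambda = 0.
Primal feasibility: A x = b.

This gives the KKT block system:
  [ Q   A^T ] [ x     ]   [-c ]
  [ A    0  ] [ lambda ] = [ b ]

Solving the linear system:
  x*      = (0.6667, 1.6667, -0.6667)
  lambda* = (5.3333)
  f(x*)   = 17

x* = (0.6667, 1.6667, -0.6667), lambda* = (5.3333)


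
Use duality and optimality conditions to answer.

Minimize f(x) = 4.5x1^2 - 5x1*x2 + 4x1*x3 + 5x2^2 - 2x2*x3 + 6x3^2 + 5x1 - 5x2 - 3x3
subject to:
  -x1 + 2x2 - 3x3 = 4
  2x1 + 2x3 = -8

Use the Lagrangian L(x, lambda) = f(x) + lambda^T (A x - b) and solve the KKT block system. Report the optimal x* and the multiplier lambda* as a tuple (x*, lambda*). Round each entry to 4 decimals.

Form the Lagrangian:
  L(x, lambda) = (1/2) x^T Q x + c^T x + lambda^T (A x - b)
Stationarity (grad_x L = 0): Q x + c + A^T lambda = 0.
Primal feasibility: A x = b.

This gives the KKT block system:
  [ Q   A^T ] [ x     ]   [-c ]
  [ A    0  ] [ lambda ] = [ b ]

Solving the linear system:
  x*      = (-3.069, -0.931, -0.931)
  lambda* = (-1.4483, 10.1207)
  f(x*)   = 39.431

x* = (-3.069, -0.931, -0.931), lambda* = (-1.4483, 10.1207)


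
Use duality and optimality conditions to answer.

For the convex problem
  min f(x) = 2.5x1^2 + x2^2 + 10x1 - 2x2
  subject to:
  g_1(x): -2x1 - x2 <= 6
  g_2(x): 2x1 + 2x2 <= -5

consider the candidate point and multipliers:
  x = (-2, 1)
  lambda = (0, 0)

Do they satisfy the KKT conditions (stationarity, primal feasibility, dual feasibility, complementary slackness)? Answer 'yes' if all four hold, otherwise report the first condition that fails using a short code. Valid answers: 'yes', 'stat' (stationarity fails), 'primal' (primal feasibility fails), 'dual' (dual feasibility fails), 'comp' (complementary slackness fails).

Gradient of f: grad f(x) = Q x + c = (0, 0)
Constraint values g_i(x) = a_i^T x - b_i:
  g_1((-2, 1)) = -3
  g_2((-2, 1)) = 3
Stationarity residual: grad f(x) + sum_i lambda_i a_i = (0, 0)
  -> stationarity OK
Primal feasibility (all g_i <= 0): FAILS
Dual feasibility (all lambda_i >= 0): OK
Complementary slackness (lambda_i * g_i(x) = 0 for all i): OK

Verdict: the first failing condition is primal_feasibility -> primal.

primal


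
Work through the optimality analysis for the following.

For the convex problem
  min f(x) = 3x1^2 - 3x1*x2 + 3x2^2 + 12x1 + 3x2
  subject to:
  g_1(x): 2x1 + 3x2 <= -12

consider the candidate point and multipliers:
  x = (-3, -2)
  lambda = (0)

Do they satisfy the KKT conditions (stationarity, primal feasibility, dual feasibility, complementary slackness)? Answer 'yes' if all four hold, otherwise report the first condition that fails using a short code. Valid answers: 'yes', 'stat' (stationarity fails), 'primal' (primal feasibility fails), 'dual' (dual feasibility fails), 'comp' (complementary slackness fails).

Gradient of f: grad f(x) = Q x + c = (0, 0)
Constraint values g_i(x) = a_i^T x - b_i:
  g_1((-3, -2)) = 0
Stationarity residual: grad f(x) + sum_i lambda_i a_i = (0, 0)
  -> stationarity OK
Primal feasibility (all g_i <= 0): OK
Dual feasibility (all lambda_i >= 0): OK
Complementary slackness (lambda_i * g_i(x) = 0 for all i): OK

Verdict: yes, KKT holds.

yes


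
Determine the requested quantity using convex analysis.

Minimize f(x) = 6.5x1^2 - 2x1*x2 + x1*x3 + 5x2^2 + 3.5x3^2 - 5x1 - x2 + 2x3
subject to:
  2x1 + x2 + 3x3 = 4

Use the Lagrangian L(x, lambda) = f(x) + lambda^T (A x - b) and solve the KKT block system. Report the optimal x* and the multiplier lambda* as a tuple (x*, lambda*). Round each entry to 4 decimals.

Form the Lagrangian:
  L(x, lambda) = (1/2) x^T Q x + c^T x + lambda^T (A x - b)
Stationarity (grad_x L = 0): Q x + c + A^T lambda = 0.
Primal feasibility: A x = b.

This gives the KKT block system:
  [ Q   A^T ] [ x     ]   [-c ]
  [ A    0  ] [ lambda ] = [ b ]

Solving the linear system:
  x*      = (0.7857, 0.5, 0.6429)
  lambda* = (-2.4286)
  f(x*)   = 3.2857

x* = (0.7857, 0.5, 0.6429), lambda* = (-2.4286)


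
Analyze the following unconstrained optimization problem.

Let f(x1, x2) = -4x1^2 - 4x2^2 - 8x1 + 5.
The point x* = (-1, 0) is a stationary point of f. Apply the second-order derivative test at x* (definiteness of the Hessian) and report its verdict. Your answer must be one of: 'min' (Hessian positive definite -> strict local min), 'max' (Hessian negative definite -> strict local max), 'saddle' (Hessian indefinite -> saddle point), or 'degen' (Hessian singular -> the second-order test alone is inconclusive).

Compute the Hessian H = grad^2 f:
  H = [[-8, 0], [0, -8]]
Verify stationarity: grad f(x*) = H x* + g = (0, 0).
Eigenvalues of H: -8, -8.
Both eigenvalues < 0, so H is negative definite -> x* is a strict local max.

max


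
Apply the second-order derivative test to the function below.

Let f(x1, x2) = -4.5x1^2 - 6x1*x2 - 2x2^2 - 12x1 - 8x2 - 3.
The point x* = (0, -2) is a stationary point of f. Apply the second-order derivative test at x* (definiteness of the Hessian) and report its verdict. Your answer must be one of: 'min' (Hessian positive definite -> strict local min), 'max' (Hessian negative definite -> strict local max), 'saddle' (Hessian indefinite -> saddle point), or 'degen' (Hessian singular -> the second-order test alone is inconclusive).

Compute the Hessian H = grad^2 f:
  H = [[-9, -6], [-6, -4]]
Verify stationarity: grad f(x*) = H x* + g = (0, 0).
Eigenvalues of H: -13, 0.
H has a zero eigenvalue (singular; negative semidefinite but not definite), so H is neither positive definite, negative definite, nor indefinite. The second-order test alone is inconclusive -> degen.
(Indeed, f is constant along the null direction of H through x*, so x* is not a strict local extremum.)

degen


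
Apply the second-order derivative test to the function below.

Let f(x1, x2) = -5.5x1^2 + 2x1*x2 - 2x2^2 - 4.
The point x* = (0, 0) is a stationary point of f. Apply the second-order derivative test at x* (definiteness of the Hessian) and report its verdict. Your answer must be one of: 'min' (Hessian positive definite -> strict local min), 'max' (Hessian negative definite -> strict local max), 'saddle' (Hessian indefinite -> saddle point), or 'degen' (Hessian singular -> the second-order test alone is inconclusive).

Compute the Hessian H = grad^2 f:
  H = [[-11, 2], [2, -4]]
Verify stationarity: grad f(x*) = H x* + g = (0, 0).
Eigenvalues of H: -11.5311, -3.4689.
Both eigenvalues < 0, so H is negative definite -> x* is a strict local max.

max


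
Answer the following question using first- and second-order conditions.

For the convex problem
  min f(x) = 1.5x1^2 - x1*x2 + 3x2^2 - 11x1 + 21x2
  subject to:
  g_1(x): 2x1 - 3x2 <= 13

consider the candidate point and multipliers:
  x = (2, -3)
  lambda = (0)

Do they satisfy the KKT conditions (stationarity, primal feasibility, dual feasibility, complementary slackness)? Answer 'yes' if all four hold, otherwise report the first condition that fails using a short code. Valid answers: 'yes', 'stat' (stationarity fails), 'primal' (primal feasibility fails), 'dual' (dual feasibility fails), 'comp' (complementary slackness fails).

Gradient of f: grad f(x) = Q x + c = (-2, 1)
Constraint values g_i(x) = a_i^T x - b_i:
  g_1((2, -3)) = 0
Stationarity residual: grad f(x) + sum_i lambda_i a_i = (-2, 1)
  -> stationarity FAILS
Primal feasibility (all g_i <= 0): OK
Dual feasibility (all lambda_i >= 0): OK
Complementary slackness (lambda_i * g_i(x) = 0 for all i): OK

Verdict: the first failing condition is stationarity -> stat.

stat


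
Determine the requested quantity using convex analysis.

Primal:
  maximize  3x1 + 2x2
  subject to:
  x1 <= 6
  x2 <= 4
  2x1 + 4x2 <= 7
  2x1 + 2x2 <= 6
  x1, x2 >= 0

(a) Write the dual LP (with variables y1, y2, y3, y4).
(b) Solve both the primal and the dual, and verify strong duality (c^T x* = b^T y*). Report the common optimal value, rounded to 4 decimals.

The standard primal-dual pair for 'max c^T x s.t. A x <= b, x >= 0' is:
  Dual:  min b^T y  s.t.  A^T y >= c,  y >= 0.

So the dual LP is:
  minimize  6y1 + 4y2 + 7y3 + 6y4
  subject to:
    y1 + 2y3 + 2y4 >= 3
    y2 + 4y3 + 2y4 >= 2
    y1, y2, y3, y4 >= 0

Solving the primal: x* = (3, 0).
  primal value c^T x* = 9.
Solving the dual: y* = (0, 0, 0, 1.5).
  dual value b^T y* = 9.
Strong duality: c^T x* = b^T y*. Confirmed.

9


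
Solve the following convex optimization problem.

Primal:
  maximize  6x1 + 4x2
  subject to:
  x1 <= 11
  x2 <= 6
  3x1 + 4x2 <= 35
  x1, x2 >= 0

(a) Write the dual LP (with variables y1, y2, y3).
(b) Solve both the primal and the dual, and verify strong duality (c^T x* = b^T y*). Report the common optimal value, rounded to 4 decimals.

The standard primal-dual pair for 'max c^T x s.t. A x <= b, x >= 0' is:
  Dual:  min b^T y  s.t.  A^T y >= c,  y >= 0.

So the dual LP is:
  minimize  11y1 + 6y2 + 35y3
  subject to:
    y1 + 3y3 >= 6
    y2 + 4y3 >= 4
    y1, y2, y3 >= 0

Solving the primal: x* = (11, 0.5).
  primal value c^T x* = 68.
Solving the dual: y* = (3, 0, 1).
  dual value b^T y* = 68.
Strong duality: c^T x* = b^T y*. Confirmed.

68


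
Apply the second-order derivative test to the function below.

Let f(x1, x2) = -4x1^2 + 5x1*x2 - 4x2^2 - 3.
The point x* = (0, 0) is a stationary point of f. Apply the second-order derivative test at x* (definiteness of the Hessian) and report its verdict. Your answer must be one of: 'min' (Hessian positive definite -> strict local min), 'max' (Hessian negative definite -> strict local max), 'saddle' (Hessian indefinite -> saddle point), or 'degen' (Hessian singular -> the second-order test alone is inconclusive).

Compute the Hessian H = grad^2 f:
  H = [[-8, 5], [5, -8]]
Verify stationarity: grad f(x*) = H x* + g = (0, 0).
Eigenvalues of H: -13, -3.
Both eigenvalues < 0, so H is negative definite -> x* is a strict local max.

max


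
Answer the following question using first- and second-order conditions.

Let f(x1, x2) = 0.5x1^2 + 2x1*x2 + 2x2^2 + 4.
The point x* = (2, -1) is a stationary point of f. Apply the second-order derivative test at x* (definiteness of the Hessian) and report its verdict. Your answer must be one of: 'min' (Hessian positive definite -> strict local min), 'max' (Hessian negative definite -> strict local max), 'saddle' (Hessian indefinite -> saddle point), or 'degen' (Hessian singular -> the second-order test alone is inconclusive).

Compute the Hessian H = grad^2 f:
  H = [[1, 2], [2, 4]]
Verify stationarity: grad f(x*) = H x* + g = (0, 0).
Eigenvalues of H: 0, 5.
H has a zero eigenvalue (singular; positive semidefinite but not definite), so H is neither positive definite, negative definite, nor indefinite. The second-order test alone is inconclusive -> degen.
(Indeed, f is constant along the null direction of H through x*, so x* is not a strict local extremum.)

degen


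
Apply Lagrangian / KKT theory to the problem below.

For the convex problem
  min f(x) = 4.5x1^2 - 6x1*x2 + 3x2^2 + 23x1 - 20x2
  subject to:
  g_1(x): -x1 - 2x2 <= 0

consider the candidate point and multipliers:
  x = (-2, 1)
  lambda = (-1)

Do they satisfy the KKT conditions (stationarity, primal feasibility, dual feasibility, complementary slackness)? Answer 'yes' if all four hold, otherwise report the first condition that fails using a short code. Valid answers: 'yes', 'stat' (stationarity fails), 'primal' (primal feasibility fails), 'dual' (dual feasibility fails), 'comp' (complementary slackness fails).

Gradient of f: grad f(x) = Q x + c = (-1, -2)
Constraint values g_i(x) = a_i^T x - b_i:
  g_1((-2, 1)) = 0
Stationarity residual: grad f(x) + sum_i lambda_i a_i = (0, 0)
  -> stationarity OK
Primal feasibility (all g_i <= 0): OK
Dual feasibility (all lambda_i >= 0): FAILS
Complementary slackness (lambda_i * g_i(x) = 0 for all i): OK

Verdict: the first failing condition is dual_feasibility -> dual.

dual


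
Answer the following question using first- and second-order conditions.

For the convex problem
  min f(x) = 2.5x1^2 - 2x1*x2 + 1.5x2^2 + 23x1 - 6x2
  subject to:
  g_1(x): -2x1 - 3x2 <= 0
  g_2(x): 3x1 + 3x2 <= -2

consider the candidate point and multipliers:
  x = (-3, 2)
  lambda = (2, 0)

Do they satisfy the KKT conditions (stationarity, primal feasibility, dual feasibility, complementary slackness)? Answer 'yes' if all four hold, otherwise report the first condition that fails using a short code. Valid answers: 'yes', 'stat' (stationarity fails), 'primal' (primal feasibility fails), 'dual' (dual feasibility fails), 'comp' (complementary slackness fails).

Gradient of f: grad f(x) = Q x + c = (4, 6)
Constraint values g_i(x) = a_i^T x - b_i:
  g_1((-3, 2)) = 0
  g_2((-3, 2)) = -1
Stationarity residual: grad f(x) + sum_i lambda_i a_i = (0, 0)
  -> stationarity OK
Primal feasibility (all g_i <= 0): OK
Dual feasibility (all lambda_i >= 0): OK
Complementary slackness (lambda_i * g_i(x) = 0 for all i): OK

Verdict: yes, KKT holds.

yes


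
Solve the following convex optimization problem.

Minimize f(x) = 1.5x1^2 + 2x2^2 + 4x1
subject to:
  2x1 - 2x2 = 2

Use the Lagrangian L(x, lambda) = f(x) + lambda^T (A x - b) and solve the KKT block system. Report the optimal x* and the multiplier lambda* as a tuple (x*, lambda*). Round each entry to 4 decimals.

Form the Lagrangian:
  L(x, lambda) = (1/2) x^T Q x + c^T x + lambda^T (A x - b)
Stationarity (grad_x L = 0): Q x + c + A^T lambda = 0.
Primal feasibility: A x = b.

This gives the KKT block system:
  [ Q   A^T ] [ x     ]   [-c ]
  [ A    0  ] [ lambda ] = [ b ]

Solving the linear system:
  x*      = (0, -1)
  lambda* = (-2)
  f(x*)   = 2

x* = (0, -1), lambda* = (-2)


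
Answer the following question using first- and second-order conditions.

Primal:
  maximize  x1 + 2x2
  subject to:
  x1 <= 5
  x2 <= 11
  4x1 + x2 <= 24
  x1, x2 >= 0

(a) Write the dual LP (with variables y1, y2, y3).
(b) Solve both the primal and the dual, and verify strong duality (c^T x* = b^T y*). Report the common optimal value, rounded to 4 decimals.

The standard primal-dual pair for 'max c^T x s.t. A x <= b, x >= 0' is:
  Dual:  min b^T y  s.t.  A^T y >= c,  y >= 0.

So the dual LP is:
  minimize  5y1 + 11y2 + 24y3
  subject to:
    y1 + 4y3 >= 1
    y2 + y3 >= 2
    y1, y2, y3 >= 0

Solving the primal: x* = (3.25, 11).
  primal value c^T x* = 25.25.
Solving the dual: y* = (0, 1.75, 0.25).
  dual value b^T y* = 25.25.
Strong duality: c^T x* = b^T y*. Confirmed.

25.25


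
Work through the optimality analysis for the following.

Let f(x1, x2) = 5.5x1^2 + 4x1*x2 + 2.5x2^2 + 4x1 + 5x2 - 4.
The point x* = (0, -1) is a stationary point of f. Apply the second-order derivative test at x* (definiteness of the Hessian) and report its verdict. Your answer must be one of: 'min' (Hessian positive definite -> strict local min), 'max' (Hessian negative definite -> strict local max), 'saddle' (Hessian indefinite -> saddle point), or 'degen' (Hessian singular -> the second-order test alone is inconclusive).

Compute the Hessian H = grad^2 f:
  H = [[11, 4], [4, 5]]
Verify stationarity: grad f(x*) = H x* + g = (0, 0).
Eigenvalues of H: 3, 13.
Both eigenvalues > 0, so H is positive definite -> x* is a strict local min.

min


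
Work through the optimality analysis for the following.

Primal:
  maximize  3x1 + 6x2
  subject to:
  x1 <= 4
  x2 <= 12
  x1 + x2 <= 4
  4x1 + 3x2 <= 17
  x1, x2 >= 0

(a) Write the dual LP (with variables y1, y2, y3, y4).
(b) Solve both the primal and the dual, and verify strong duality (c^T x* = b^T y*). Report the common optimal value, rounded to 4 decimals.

The standard primal-dual pair for 'max c^T x s.t. A x <= b, x >= 0' is:
  Dual:  min b^T y  s.t.  A^T y >= c,  y >= 0.

So the dual LP is:
  minimize  4y1 + 12y2 + 4y3 + 17y4
  subject to:
    y1 + y3 + 4y4 >= 3
    y2 + y3 + 3y4 >= 6
    y1, y2, y3, y4 >= 0

Solving the primal: x* = (0, 4).
  primal value c^T x* = 24.
Solving the dual: y* = (0, 0, 6, 0).
  dual value b^T y* = 24.
Strong duality: c^T x* = b^T y*. Confirmed.

24


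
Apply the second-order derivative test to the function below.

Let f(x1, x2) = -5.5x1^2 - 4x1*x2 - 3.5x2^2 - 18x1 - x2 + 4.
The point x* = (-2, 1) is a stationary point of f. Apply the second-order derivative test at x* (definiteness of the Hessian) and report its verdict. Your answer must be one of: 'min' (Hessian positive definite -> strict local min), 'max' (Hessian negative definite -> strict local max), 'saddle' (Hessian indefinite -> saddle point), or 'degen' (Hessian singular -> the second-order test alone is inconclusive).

Compute the Hessian H = grad^2 f:
  H = [[-11, -4], [-4, -7]]
Verify stationarity: grad f(x*) = H x* + g = (0, 0).
Eigenvalues of H: -13.4721, -4.5279.
Both eigenvalues < 0, so H is negative definite -> x* is a strict local max.

max


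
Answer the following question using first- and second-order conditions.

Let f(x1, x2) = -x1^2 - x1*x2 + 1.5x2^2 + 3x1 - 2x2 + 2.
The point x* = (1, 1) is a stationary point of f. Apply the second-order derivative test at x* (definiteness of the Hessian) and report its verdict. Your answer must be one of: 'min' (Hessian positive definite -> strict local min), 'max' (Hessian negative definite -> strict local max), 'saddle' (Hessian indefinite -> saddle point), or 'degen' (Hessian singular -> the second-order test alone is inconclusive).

Compute the Hessian H = grad^2 f:
  H = [[-2, -1], [-1, 3]]
Verify stationarity: grad f(x*) = H x* + g = (0, 0).
Eigenvalues of H: -2.1926, 3.1926.
Eigenvalues have mixed signs, so H is indefinite -> x* is a saddle point.

saddle


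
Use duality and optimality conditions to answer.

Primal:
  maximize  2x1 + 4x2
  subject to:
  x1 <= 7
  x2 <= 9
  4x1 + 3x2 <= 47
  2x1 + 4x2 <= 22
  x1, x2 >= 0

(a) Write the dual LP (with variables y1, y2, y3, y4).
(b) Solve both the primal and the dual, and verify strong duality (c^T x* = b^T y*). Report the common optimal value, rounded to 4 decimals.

The standard primal-dual pair for 'max c^T x s.t. A x <= b, x >= 0' is:
  Dual:  min b^T y  s.t.  A^T y >= c,  y >= 0.

So the dual LP is:
  minimize  7y1 + 9y2 + 47y3 + 22y4
  subject to:
    y1 + 4y3 + 2y4 >= 2
    y2 + 3y3 + 4y4 >= 4
    y1, y2, y3, y4 >= 0

Solving the primal: x* = (0, 5.5).
  primal value c^T x* = 22.
Solving the dual: y* = (0, 0, 0, 1).
  dual value b^T y* = 22.
Strong duality: c^T x* = b^T y*. Confirmed.

22


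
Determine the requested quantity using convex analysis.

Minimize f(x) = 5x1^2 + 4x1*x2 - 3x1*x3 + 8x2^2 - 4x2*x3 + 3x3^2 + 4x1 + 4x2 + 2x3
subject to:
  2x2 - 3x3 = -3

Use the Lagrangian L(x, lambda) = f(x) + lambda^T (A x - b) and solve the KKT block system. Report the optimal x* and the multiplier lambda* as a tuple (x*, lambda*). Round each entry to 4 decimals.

Form the Lagrangian:
  L(x, lambda) = (1/2) x^T Q x + c^T x + lambda^T (A x - b)
Stationarity (grad_x L = 0): Q x + c + A^T lambda = 0.
Primal feasibility: A x = b.

This gives the KKT block system:
  [ Q   A^T ] [ x     ]   [-c ]
  [ A    0  ] [ lambda ] = [ b ]

Solving the linear system:
  x*      = (-0.0206, -0.3969, 0.7354)
  lambda* = (2.6873)
  f(x*)   = 3.9313

x* = (-0.0206, -0.3969, 0.7354), lambda* = (2.6873)
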